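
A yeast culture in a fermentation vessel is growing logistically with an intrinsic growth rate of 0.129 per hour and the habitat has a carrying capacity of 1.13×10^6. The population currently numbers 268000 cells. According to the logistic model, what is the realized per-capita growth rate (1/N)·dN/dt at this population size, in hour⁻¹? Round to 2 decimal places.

(1/N)·dN/dt = r(1 − N/K) = 0.129 × (1 − 268000/1.13×10^6).
= 0.129 × 0.76283 = 0.098405.

0.10 per hour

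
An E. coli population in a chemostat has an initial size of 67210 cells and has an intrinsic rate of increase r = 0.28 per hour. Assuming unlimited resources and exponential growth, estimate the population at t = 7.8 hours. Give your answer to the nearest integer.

N(t) = N₀·e^(rt) = 67210 × e^(0.28×7.8) = 67210 × e^2.184.
e^2.184 ≈ 8.8818, so N ≈ 67210 × 8.8818 = 596943.

596943 cells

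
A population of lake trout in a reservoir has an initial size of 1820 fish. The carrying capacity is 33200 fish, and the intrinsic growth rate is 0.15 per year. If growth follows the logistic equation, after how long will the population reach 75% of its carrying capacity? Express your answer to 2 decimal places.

26.31 years

A = (K − N₀)/N₀ = (33200 − 1820)/1820 = 17.242.
Solve 33200/(1 + 17.242·e^(−0.15t)) = 24900: 1 + 17.242·e^(−0.15t) = 1.3333, so e^(−0.15t) = 0.0193329.
−0.15·t = ln(0.0193329) = -3.9459, so t = 3.9459/0.15 = 26.306.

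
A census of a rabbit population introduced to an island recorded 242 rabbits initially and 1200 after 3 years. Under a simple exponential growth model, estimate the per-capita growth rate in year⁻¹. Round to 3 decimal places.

From N(t) = N₀·e^(rt): e^(r·3) = 1200/242 = 4.9587.
r·3 = ln(4.9587) = 1.6011, so r = 1.6011/3 = 0.53371.

0.534 per year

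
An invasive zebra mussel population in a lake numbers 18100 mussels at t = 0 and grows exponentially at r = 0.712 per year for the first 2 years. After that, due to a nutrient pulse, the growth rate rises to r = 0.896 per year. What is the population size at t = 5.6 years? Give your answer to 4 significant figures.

1892000 mussels

Phase 1: N(2) = 18100·e^(0.712×2) = 18100·e^1.424 = 75182.
Phase 2 runs for 5.6 − 2 = 3.6 years at r = 0.896.
N(5.6) = 75182·e^(0.896×3.6) = 75182·e^3.226 = 1.892231×10^6.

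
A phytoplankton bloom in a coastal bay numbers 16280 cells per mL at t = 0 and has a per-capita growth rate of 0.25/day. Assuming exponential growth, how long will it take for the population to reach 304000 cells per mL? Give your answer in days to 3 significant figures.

11.7 days

Set N₀·e^(rt) = 304000: e^(0.25·t) = 304000/16280 = 18.673.
0.25·t = ln(18.673) = 2.9271, so t = 2.9271/0.25 = 11.708.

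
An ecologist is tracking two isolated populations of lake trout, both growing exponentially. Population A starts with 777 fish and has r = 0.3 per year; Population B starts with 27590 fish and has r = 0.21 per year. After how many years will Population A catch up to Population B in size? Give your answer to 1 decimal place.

39.7 years

Set 777·e^(0.3t) = 27590·e^(0.21t).
e^((0.3 − 0.21)t) = 27590/777 → e^(0.09·t) = 35.508.
0.09·t = ln(35.508) = 3.5698, so t = 3.5698/0.09 = 39.664.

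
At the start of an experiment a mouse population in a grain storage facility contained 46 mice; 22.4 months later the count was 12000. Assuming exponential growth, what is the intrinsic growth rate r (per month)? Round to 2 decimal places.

From N(t) = N₀·e^(rt): e^(r·22.4) = 12000/46 = 260.87.
r·22.4 = ln(260.87) = 5.564, so r = 5.564/22.4 = 0.24839.

0.25 per month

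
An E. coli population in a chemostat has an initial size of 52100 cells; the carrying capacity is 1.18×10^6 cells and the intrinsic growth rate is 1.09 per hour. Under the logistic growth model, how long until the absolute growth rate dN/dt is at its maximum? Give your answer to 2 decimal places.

2.82 hours

Logistic growth is fastest at N = K/2 = 590000.
A = (K − N₀)/N₀ = 21.649. Set K/(1 + A·e^(−rt)) = K/2 → A·e^(−rt) = 1.
e^(−1.09t) = 1/21.649 = 0.046192, so t = ln(21.649)/1.09 = 3.0749/1.09 = 2.8211.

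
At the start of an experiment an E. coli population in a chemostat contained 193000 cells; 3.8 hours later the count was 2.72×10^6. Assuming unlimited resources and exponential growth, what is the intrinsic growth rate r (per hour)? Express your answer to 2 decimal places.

From N(t) = N₀·e^(rt): e^(r·3.8) = 2.72×10^6/193000 = 14.093.
r·3.8 = ln(14.093) = 2.6457, so r = 2.6457/3.8 = 0.69624.

0.70 per hour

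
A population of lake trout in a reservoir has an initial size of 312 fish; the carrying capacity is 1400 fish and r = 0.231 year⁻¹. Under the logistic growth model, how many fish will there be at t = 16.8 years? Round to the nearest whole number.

1306 fish

A = (K − N₀)/N₀ = (1400 − 312)/312 = 3.4872.
N(t) = K/(1 + A·e^(−rt)) = 1400/(1 + 3.4872×e^(−0.231×16.8)).
e^(−3.881) = 0.020634; denominator = 1 + 3.4872×0.020634 = 1.072.
N = 1400/1.072 = 1306.02.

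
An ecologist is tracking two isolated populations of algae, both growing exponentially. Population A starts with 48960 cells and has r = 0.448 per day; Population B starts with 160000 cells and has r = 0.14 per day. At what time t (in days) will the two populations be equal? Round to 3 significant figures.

3.84 days

Set 48960·e^(0.448t) = 160000·e^(0.14t).
e^((0.448 − 0.14)t) = 160000/48960 → e^(0.308·t) = 3.268.
0.308·t = ln(3.268) = 1.1842, so t = 1.1842/0.308 = 3.8447.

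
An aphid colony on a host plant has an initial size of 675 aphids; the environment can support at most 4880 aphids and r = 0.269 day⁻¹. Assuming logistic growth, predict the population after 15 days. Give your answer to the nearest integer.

A = (K − N₀)/N₀ = (4880 − 675)/675 = 6.2296.
N(t) = K/(1 + A·e^(−rt)) = 4880/(1 + 6.2296×e^(−0.269×15)).
e^(−4.035) = 0.017686; denominator = 1 + 6.2296×0.017686 = 1.1102.
N = 4880/1.1102 = 4395.7.

4396 aphids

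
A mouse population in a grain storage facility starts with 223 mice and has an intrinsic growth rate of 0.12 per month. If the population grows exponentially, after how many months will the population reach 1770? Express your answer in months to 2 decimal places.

17.26 months

Set N₀·e^(rt) = 1770: e^(0.12·t) = 1770/223 = 7.9372.
0.12·t = ln(7.9372) = 2.0716, so t = 2.0716/0.12 = 17.263.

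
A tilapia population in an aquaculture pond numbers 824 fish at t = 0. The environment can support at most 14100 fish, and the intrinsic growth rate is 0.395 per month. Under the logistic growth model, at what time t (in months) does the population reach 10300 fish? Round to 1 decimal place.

9.6 months

A = (K − N₀)/N₀ = (14100 − 824)/824 = 16.112.
Solve 14100/(1 + 16.112·e^(−0.395t)) = 10300: 1 + 16.112·e^(−0.395t) = 1.3689, so e^(−0.395t) = 0.0228985.
−0.395·t = ln(0.0228985) = -3.7767, so t = 3.7767/0.395 = 9.5612.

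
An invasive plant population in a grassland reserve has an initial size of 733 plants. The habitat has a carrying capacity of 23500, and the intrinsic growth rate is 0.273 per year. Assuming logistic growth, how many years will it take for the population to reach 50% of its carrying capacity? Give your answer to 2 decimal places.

12.59 years

A = (K − N₀)/N₀ = (23500 − 733)/733 = 31.06.
Solve 23500/(1 + 31.06·e^(−0.273t)) = 11750: 1 + 31.06·e^(−0.273t) = 2, so e^(−0.273t) = 0.0321957.
−0.273·t = ln(0.0321957) = -3.4359, so t = 3.4359/0.273 = 12.586.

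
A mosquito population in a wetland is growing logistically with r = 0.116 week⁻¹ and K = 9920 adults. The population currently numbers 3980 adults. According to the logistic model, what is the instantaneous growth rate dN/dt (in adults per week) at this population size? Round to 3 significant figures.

dN/dt = rN(1 − N/K) = 0.116 × 3980 × (1 − 3980/9920).
1 − 3980/9920 = 0.59879; dN/dt = 0.116 × 3980 × 0.59879 = 276.45.

276 adults per week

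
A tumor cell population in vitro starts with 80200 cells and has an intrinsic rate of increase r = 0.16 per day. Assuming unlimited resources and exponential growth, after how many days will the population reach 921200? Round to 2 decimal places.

15.26 days

Set N₀·e^(rt) = 921200: e^(0.16·t) = 921200/80200 = 11.486.
0.16·t = ln(11.486) = 2.4412, so t = 2.4412/0.16 = 15.257.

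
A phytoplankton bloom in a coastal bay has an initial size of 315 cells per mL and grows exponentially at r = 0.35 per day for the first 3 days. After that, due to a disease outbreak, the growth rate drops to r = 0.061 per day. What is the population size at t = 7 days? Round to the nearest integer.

Phase 1: N(3) = 315·e^(0.35×3) = 315·e^1.05 = 900.16.
Phase 2 runs for 7 − 3 = 4 days at r = 0.061.
N(7) = 900.16·e^(0.061×4) = 900.16·e^0.244 = 1148.91.

1149 cells per mL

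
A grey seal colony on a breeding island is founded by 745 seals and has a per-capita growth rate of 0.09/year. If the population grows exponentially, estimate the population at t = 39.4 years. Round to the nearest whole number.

25832 seals

N(t) = N₀·e^(rt) = 745 × e^(0.09×39.4) = 745 × e^3.546.
e^3.546 ≈ 34.674, so N ≈ 745 × 34.674 = 25832.4.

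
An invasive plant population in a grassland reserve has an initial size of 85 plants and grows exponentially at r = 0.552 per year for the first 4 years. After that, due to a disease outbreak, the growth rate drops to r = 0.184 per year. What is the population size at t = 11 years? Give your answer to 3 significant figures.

2800 plants

Phase 1: N(4) = 85·e^(0.552×4) = 85·e^2.208 = 773.288.
Phase 2 runs for 11 − 4 = 7 years at r = 0.184.
N(11) = 773.288·e^(0.184×7) = 773.288·e^1.288 = 2803.58.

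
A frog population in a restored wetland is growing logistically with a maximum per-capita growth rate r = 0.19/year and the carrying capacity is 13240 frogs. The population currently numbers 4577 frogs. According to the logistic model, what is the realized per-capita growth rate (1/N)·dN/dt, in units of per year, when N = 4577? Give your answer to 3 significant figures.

0.124 per year

(1/N)·dN/dt = r(1 − N/K) = 0.19 × (1 − 4577/13240).
= 0.19 × 0.65431 = 0.12432.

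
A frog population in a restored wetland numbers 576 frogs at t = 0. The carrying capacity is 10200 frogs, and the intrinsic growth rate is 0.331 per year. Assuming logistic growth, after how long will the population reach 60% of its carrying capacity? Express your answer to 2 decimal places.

9.73 years

A = (K − N₀)/N₀ = (10200 − 576)/576 = 16.708.
Solve 10200/(1 + 16.708·e^(−0.331t)) = 6120: 1 + 16.708·e^(−0.331t) = 1.6667, so e^(−0.331t) = 0.0399002.
−0.331·t = ln(0.0399002) = -3.2214, so t = 3.2214/0.331 = 9.7322.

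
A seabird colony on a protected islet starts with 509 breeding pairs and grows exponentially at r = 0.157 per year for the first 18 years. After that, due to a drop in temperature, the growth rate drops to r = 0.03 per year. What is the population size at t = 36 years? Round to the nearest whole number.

Phase 1: N(18) = 509·e^(0.157×18) = 509·e^2.826 = 8590.81.
Phase 2 runs for 36 − 18 = 18 years at r = 0.03.
N(36) = 8590.81·e^(0.03×18) = 8590.81·e^0.54 = 14741.9.

14742 breeding pairs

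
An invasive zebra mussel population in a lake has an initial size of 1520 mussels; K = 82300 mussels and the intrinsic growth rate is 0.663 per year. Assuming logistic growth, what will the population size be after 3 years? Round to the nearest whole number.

9949 mussels

A = (K − N₀)/N₀ = (82300 − 1520)/1520 = 53.145.
N(t) = K/(1 + A·e^(−rt)) = 82300/(1 + 53.145×e^(−0.663×3)).
e^(−1.989) = 0.13683; denominator = 1 + 53.145×0.13683 = 8.2719.
N = 82300/8.2719 = 9949.33.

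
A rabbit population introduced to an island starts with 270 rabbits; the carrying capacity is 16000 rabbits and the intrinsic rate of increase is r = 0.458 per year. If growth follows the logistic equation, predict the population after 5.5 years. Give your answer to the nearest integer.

A = (K − N₀)/N₀ = (16000 − 270)/270 = 58.259.
N(t) = K/(1 + A·e^(−rt)) = 16000/(1 + 58.259×e^(−0.458×5.5)).
e^(−2.519) = 0.08054; denominator = 1 + 58.259×0.08054 = 5.6922.
N = 16000/5.6922 = 2810.86.

2811 rabbits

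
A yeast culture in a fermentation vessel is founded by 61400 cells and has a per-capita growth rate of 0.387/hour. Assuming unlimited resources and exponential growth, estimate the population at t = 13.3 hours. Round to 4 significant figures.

10560000 cells

N(t) = N₀·e^(rt) = 61400 × e^(0.387×13.3) = 61400 × e^5.147.
e^5.147 ≈ 171.93, so N ≈ 61400 × 171.93 = 1.055663×10^7.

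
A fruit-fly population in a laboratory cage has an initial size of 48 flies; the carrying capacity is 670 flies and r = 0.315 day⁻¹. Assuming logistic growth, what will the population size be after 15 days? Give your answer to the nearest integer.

A = (K − N₀)/N₀ = (670 − 48)/48 = 12.958.
N(t) = K/(1 + A·e^(−rt)) = 670/(1 + 12.958×e^(−0.315×15)).
e^(−4.725) = 0.0088707; denominator = 1 + 12.958×0.0088707 = 1.1149.
N = 670/1.1149 = 600.924.

601 flies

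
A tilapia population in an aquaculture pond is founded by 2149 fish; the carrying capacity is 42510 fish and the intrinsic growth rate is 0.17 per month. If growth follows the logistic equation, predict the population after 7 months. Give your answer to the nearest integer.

A = (K − N₀)/N₀ = (42510 − 2149)/2149 = 18.781.
N(t) = K/(1 + A·e^(−rt)) = 42510/(1 + 18.781×e^(−0.17×7)).
e^(−1.19) = 0.30422; denominator = 1 + 18.781×0.30422 = 6.7137.
N = 42510/6.7137 = 6331.86.

6332 fish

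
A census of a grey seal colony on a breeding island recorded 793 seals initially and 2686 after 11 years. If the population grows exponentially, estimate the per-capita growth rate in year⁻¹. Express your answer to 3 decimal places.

0.111 per year

From N(t) = N₀·e^(rt): e^(r·11) = 2686/793 = 3.3871.
r·11 = ln(3.3871) = 1.22, so r = 1.22/11 = 0.11091.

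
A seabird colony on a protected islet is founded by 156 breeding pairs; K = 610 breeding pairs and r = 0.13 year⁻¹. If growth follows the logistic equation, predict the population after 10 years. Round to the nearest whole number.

A = (K − N₀)/N₀ = (610 − 156)/156 = 2.9103.
N(t) = K/(1 + A·e^(−rt)) = 610/(1 + 2.9103×e^(−0.13×10)).
e^(−1.3) = 0.27253; denominator = 1 + 2.9103×0.27253 = 1.7931.
N = 610/1.7931 = 340.186.

340 breeding pairs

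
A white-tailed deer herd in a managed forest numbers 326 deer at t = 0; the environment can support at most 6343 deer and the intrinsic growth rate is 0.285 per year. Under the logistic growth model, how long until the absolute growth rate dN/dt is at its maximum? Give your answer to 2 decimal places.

Logistic growth is fastest at N = K/2 = 3171.5.
A = (K − N₀)/N₀ = 18.457. Set K/(1 + A·e^(−rt)) = K/2 → A·e^(−rt) = 1.
e^(−0.285t) = 1/18.457 = 0.0541798, so t = ln(18.457)/0.285 = 2.9154/0.285 = 10.23.

10.23 years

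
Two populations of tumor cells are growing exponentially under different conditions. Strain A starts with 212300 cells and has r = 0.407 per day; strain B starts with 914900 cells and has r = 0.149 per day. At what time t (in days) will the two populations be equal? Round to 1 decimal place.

Set 212300·e^(0.407t) = 914900·e^(0.149t).
e^((0.407 − 0.149)t) = 914900/212300 → e^(0.258·t) = 4.3095.
0.258·t = ln(4.3095) = 1.4608, so t = 1.4608/0.258 = 5.6621.

5.7 days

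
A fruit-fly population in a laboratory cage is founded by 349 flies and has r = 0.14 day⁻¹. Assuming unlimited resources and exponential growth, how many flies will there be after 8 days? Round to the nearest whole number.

N(t) = N₀·e^(rt) = 349 × e^(0.14×8) = 349 × e^1.12.
e^1.12 ≈ 3.0649, so N ≈ 349 × 3.0649 = 1069.63.

1070 flies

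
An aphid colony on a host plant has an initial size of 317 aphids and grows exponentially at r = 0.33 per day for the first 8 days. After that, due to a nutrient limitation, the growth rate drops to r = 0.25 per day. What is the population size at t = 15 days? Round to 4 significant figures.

Phase 1: N(8) = 317·e^(0.33×8) = 317·e^2.64 = 4442.19.
Phase 2 runs for 15 − 8 = 7 days at r = 0.25.
N(15) = 4442.19·e^(0.25×7) = 4442.19·e^1.75 = 25563.

25560 aphids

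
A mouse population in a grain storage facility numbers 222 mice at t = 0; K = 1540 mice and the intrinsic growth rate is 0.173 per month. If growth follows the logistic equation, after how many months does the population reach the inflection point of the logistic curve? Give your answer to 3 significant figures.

10.3 months

Logistic growth is fastest at N = K/2 = 770.
A = (K − N₀)/N₀ = 5.9369. Set K/(1 + A·e^(−rt)) = K/2 → A·e^(−rt) = 1.
e^(−0.173t) = 1/5.9369 = 0.168437, so t = ln(5.9369)/0.173 = 1.7812/0.173 = 10.296.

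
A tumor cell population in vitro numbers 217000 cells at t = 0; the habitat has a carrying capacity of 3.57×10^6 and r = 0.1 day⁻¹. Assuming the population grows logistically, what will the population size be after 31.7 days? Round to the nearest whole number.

2164918 cells

A = (K − N₀)/N₀ = (3.57×10^6 − 217000)/217000 = 15.452.
N(t) = K/(1 + A·e^(−rt)) = 3.57×10^6/(1 + 15.452×e^(−0.1×31.7)).
e^(−3.17) = 0.042004; denominator = 1 + 15.452×0.042004 = 1.649.
N = 3.57×10^6/1.649 = 2.164918×10^6.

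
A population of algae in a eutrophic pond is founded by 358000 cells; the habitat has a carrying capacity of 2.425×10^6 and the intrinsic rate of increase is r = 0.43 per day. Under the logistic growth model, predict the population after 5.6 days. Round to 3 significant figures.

A = (K − N₀)/N₀ = (2.425×10^6 − 358000)/358000 = 5.7737.
N(t) = K/(1 + A·e^(−rt)) = 2.425×10^6/(1 + 5.7737×e^(−0.43×5.6)).
e^(−2.408) = 0.089995; denominator = 1 + 5.7737×0.089995 = 1.5196.
N = 2.425×10^6/1.5196 = 1.595806×10^6.

1600000 cells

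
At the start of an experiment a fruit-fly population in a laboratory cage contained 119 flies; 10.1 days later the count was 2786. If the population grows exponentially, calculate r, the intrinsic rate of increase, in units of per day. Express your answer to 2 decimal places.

From N(t) = N₀·e^(rt): e^(r·10.1) = 2786/119 = 23.412.
r·10.1 = ln(23.412) = 3.1532, so r = 3.1532/10.1 = 0.3122.

0.31 per day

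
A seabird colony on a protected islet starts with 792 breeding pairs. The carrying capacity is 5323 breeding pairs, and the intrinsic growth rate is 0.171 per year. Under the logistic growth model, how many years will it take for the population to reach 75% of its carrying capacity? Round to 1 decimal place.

16.6 years

A = (K − N₀)/N₀ = (5323 − 792)/792 = 5.721.
Solve 5323/(1 + 5.721·e^(−0.171t)) = 3992.25: 1 + 5.721·e^(−0.171t) = 1.3333, so e^(−0.171t) = 0.0582653.
−0.171·t = ln(0.0582653) = -2.8427, so t = 2.8427/0.171 = 16.624.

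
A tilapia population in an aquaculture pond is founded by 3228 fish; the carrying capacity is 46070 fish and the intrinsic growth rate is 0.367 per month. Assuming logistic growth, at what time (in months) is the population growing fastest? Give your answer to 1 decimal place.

Logistic growth is fastest at N = K/2 = 23035.
A = (K − N₀)/N₀ = 13.272. Set K/(1 + A·e^(−rt)) = K/2 → A·e^(−rt) = 1.
e^(−0.367t) = 1/13.272 = 0.0753466, so t = ln(13.272)/0.367 = 2.5857/0.367 = 7.0454.

7.0 months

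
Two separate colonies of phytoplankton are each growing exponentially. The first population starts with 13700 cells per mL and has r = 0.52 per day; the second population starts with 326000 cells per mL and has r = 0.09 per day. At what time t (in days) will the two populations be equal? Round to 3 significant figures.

Set 13700·e^(0.52t) = 326000·e^(0.09t).
e^((0.52 − 0.09)t) = 326000/13700 → e^(0.43·t) = 23.796.
0.43·t = ln(23.796) = 3.1695, so t = 3.1695/0.43 = 7.3709.

7.37 days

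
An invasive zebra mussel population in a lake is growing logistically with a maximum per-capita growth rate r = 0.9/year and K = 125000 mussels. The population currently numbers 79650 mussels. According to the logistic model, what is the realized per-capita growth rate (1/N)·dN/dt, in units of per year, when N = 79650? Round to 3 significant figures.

0.327 per year

(1/N)·dN/dt = r(1 − N/K) = 0.9 × (1 − 79650/125000).
= 0.9 × 0.3628 = 0.32652.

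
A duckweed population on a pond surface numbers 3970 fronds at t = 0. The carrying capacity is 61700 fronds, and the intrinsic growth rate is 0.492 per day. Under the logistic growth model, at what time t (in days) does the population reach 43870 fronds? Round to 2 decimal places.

A = (K − N₀)/N₀ = (61700 − 3970)/3970 = 14.542.
Solve 61700/(1 + 14.542·e^(−0.492t)) = 43870: 1 + 14.542·e^(−0.492t) = 1.4064, so e^(−0.492t) = 0.0279494.
−0.492·t = ln(0.0279494) = -3.5774, so t = 3.5774/0.492 = 7.2711.

7.27 days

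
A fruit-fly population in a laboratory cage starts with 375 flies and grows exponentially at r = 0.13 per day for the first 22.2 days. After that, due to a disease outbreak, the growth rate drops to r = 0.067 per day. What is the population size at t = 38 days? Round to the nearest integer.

Phase 1: N(22.2) = 375·e^(0.13×22.2) = 375·e^2.886 = 6720.56.
Phase 2 runs for 38 − 22.2 = 15.8 days at r = 0.067.
N(38) = 6720.56·e^(0.067×15.8) = 6720.56·e^1.059 = 19370.9.

19371 flies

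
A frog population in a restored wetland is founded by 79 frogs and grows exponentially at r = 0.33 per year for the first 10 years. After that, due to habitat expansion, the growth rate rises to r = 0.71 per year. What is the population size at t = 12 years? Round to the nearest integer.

Phase 1: N(10) = 79·e^(0.33×10) = 79·e^3.3 = 2141.9.
Phase 2 runs for 12 − 10 = 2 years at r = 0.71.
N(12) = 2141.9·e^(0.71×2) = 2141.9·e^1.42 = 8861.29.

8861 frogs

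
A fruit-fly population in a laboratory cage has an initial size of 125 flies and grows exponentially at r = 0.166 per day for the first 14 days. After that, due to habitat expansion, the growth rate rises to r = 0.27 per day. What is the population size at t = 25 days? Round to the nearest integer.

Phase 1: N(14) = 125·e^(0.166×14) = 125·e^2.324 = 1277.06.
Phase 2 runs for 25 − 14 = 11 days at r = 0.27.
N(25) = 1277.06·e^(0.27×11) = 1277.06·e^2.97 = 24892.3.

24892 flies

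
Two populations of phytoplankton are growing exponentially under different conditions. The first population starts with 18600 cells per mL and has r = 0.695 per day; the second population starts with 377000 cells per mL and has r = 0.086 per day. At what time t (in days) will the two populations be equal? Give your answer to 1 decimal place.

4.9 days

Set 18600·e^(0.695t) = 377000·e^(0.086t).
e^((0.695 − 0.086)t) = 377000/18600 → e^(0.609·t) = 20.269.
0.609·t = ln(20.269) = 3.0091, so t = 3.0091/0.609 = 4.941.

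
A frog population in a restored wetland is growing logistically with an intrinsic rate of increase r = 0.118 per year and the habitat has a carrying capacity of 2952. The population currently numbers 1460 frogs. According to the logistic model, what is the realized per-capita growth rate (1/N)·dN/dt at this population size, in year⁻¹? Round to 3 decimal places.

0.060 per year

(1/N)·dN/dt = r(1 − N/K) = 0.118 × (1 − 1460/2952).
= 0.118 × 0.50542 = 0.05964.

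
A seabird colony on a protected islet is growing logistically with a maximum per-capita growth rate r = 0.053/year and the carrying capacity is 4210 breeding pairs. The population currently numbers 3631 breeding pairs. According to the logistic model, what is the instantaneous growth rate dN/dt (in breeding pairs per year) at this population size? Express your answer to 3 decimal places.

26.467 breeding pairs per year

dN/dt = rN(1 − N/K) = 0.053 × 3631 × (1 − 3631/4210).
1 − 3631/4210 = 0.13753; dN/dt = 0.053 × 3631 × 0.13753 = 26.467.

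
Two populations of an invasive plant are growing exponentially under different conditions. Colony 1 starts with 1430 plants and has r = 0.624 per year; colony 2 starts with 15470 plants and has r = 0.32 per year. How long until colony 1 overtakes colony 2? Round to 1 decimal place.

7.8 years

Set 1430·e^(0.624t) = 15470·e^(0.32t).
e^((0.624 − 0.32)t) = 15470/1430 → e^(0.304·t) = 10.818.
0.304·t = ln(10.818) = 2.3812, so t = 2.3812/0.304 = 7.833.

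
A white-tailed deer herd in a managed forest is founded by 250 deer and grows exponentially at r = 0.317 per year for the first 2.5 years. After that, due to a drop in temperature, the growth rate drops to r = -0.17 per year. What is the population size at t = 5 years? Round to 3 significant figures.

361 deer

Phase 1: N(2.5) = 250·e^(0.317×2.5) = 250·e^0.7925 = 552.228.
Phase 2 runs for 5 − 2.5 = 2.5 years at r = -0.17.
N(5) = 552.228·e^(-0.17×2.5) = 552.228·e^-0.425 = 361.03.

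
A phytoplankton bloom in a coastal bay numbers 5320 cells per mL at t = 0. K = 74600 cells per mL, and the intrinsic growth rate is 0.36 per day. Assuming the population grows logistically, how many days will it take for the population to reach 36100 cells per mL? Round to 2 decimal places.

A = (K − N₀)/N₀ = (74600 − 5320)/5320 = 13.023.
Solve 74600/(1 + 13.023·e^(−0.36t)) = 36100: 1 + 13.023·e^(−0.36t) = 2.0665, so e^(−0.36t) = 0.081895.
−0.36·t = ln(0.081895) = -2.5023, so t = 2.5023/0.36 = 6.9509.

6.95 days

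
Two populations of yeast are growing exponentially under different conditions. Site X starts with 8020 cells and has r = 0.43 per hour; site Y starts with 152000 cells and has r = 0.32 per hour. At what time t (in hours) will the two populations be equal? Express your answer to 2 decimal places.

Set 8020·e^(0.43t) = 152000·e^(0.32t).
e^((0.43 − 0.32)t) = 152000/8020 → e^(0.11·t) = 18.953.
0.11·t = ln(18.953) = 2.9419, so t = 2.9419/0.11 = 26.745.

26.74 hours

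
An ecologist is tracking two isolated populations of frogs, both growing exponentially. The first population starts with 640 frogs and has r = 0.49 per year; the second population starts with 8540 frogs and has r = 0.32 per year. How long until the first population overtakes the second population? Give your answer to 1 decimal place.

15.2 years

Set 640·e^(0.49t) = 8540·e^(0.32t).
e^((0.49 − 0.32)t) = 8540/640 → e^(0.17·t) = 13.344.
0.17·t = ln(13.344) = 2.591, so t = 2.591/0.17 = 15.241.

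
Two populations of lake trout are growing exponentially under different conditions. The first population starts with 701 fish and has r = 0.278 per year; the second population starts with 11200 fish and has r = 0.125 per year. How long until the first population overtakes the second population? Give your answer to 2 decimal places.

Set 701·e^(0.278t) = 11200·e^(0.125t).
e^((0.278 − 0.125)t) = 11200/701 → e^(0.153·t) = 15.977.
0.153·t = ln(15.977) = 2.7712, so t = 2.7712/0.153 = 18.112.

18.11 years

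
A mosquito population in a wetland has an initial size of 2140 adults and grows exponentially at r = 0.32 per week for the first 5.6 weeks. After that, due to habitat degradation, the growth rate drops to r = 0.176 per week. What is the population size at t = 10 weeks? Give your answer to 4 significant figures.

Phase 1: N(5.6) = 2140·e^(0.32×5.6) = 2140·e^1.792 = 12843.1.
Phase 2 runs for 10 − 5.6 = 4.4 weeks at r = 0.176.
N(10) = 12843.1·e^(0.176×4.4) = 12843.1·e^0.7744 = 27860.4.

27860 adults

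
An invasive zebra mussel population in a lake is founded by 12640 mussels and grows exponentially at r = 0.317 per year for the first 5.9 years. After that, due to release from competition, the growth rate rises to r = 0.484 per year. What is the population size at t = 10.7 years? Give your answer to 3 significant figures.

837000 mussels

Phase 1: N(5.9) = 12640·e^(0.317×5.9) = 12640·e^1.87 = 82036.7.
Phase 2 runs for 10.7 − 5.9 = 4.8 years at r = 0.484.
N(10.7) = 82036.7·e^(0.484×4.8) = 82036.7·e^2.323 = 837454.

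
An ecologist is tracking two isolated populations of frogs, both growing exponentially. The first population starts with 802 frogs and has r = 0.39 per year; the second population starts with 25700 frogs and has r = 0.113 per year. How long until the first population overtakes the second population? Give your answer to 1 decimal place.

Set 802·e^(0.39t) = 25700·e^(0.113t).
e^((0.39 − 0.113)t) = 25700/802 → e^(0.277·t) = 32.045.
0.277·t = ln(32.045) = 3.4671, so t = 3.4671/0.277 = 12.517.

12.5 years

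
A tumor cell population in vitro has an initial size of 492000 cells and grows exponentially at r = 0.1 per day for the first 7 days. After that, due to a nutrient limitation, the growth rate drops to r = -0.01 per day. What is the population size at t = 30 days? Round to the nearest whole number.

787197 cells

Phase 1: N(7) = 492000·e^(0.1×7) = 492000·e^0.7 = 990766.
Phase 2 runs for 30 − 7 = 23 days at r = -0.01.
N(30) = 990766·e^(-0.01×23) = 990766·e^-0.23 = 787197.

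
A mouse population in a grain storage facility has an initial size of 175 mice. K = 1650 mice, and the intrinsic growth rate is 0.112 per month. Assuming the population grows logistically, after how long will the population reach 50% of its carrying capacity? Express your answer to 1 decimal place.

19.0 months

A = (K − N₀)/N₀ = (1650 − 175)/175 = 8.4286.
Solve 1650/(1 + 8.4286·e^(−0.112t)) = 825: 1 + 8.4286·e^(−0.112t) = 2, so e^(−0.112t) = 0.118644.
−0.112·t = ln(0.118644) = -2.1316, so t = 2.1316/0.112 = 19.032.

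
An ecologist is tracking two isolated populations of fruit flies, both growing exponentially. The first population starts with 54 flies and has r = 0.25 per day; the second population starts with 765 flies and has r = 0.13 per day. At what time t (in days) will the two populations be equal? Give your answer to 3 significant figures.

Set 54·e^(0.25t) = 765·e^(0.13t).
e^((0.25 − 0.13)t) = 765/54 → e^(0.12·t) = 14.167.
0.12·t = ln(14.167) = 2.6509, so t = 2.6509/0.12 = 22.091.

22.1 days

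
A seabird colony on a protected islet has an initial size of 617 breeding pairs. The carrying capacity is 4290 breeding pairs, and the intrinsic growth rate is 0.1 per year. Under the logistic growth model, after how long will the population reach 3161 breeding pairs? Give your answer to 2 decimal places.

28.13 years

A = (K − N₀)/N₀ = (4290 − 617)/617 = 5.953.
Solve 4290/(1 + 5.953·e^(−0.1t)) = 3161: 1 + 5.953·e^(−0.1t) = 1.3572, so e^(−0.1t) = 0.0599976.
−0.1·t = ln(0.0599976) = -2.8135, so t = 2.8135/0.1 = 28.135.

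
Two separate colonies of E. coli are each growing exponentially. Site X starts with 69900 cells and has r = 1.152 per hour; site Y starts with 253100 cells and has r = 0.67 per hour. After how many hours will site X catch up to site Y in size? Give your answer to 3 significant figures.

2.67 hours

Set 69900·e^(1.152t) = 253100·e^(0.67t).
e^((1.152 − 0.67)t) = 253100/69900 → e^(0.482·t) = 3.6209.
0.482·t = ln(3.6209) = 1.2867, so t = 1.2867/0.482 = 2.6695.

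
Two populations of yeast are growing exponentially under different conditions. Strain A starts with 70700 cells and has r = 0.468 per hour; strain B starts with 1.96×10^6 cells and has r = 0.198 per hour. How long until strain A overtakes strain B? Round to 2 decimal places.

Set 70700·e^(0.468t) = 1.96×10^6·e^(0.198t).
e^((0.468 − 0.198)t) = 1.96×10^6/70700 → e^(0.27·t) = 27.723.
0.27·t = ln(27.723) = 3.3223, so t = 3.3223/0.27 = 12.305.

12.30 hours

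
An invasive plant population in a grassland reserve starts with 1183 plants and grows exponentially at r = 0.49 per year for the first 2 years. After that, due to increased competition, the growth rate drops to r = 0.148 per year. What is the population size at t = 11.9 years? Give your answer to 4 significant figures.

Phase 1: N(2) = 1183·e^(0.49×2) = 1183·e^0.98 = 3152.05.
Phase 2 runs for 11.9 − 2 = 9.9 years at r = 0.148.
N(11.9) = 3152.05·e^(0.148×9.9) = 3152.05·e^1.465 = 13643.4.

13640 plants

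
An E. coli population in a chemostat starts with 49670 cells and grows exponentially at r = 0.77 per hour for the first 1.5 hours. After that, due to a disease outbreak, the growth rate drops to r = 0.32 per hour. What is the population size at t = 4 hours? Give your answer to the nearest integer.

350865 cells

Phase 1: N(1.5) = 49670·e^(0.77×1.5) = 49670·e^1.155 = 157654.
Phase 2 runs for 4 − 1.5 = 2.5 hours at r = 0.32.
N(4) = 157654·e^(0.32×2.5) = 157654·e^0.8 = 350865.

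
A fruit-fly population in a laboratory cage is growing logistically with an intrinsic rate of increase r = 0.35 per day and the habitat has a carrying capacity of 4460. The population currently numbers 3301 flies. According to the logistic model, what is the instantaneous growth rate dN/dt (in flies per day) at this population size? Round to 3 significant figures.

dN/dt = rN(1 − N/K) = 0.35 × 3301 × (1 − 3301/4460).
1 − 3301/4460 = 0.25987; dN/dt = 0.35 × 3301 × 0.25987 = 300.24.

300 flies per day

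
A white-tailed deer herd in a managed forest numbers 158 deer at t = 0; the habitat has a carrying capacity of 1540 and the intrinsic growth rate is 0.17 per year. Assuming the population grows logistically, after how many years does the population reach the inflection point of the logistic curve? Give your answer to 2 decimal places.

Logistic growth is fastest at N = K/2 = 770.
A = (K − N₀)/N₀ = 8.7468. Set K/(1 + A·e^(−rt)) = K/2 → A·e^(−rt) = 1.
e^(−0.17t) = 1/8.7468 = 0.114327, so t = ln(8.7468)/0.17 = 2.1687/0.17 = 12.757.

12.76 years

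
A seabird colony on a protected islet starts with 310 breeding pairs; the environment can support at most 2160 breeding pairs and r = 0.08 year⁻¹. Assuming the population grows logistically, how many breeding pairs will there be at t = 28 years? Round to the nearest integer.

1321 breeding pairs

A = (K − N₀)/N₀ = (2160 − 310)/310 = 5.9677.
N(t) = K/(1 + A·e^(−rt)) = 2160/(1 + 5.9677×e^(−0.08×28)).
e^(−2.24) = 0.10646; denominator = 1 + 5.9677×0.10646 = 1.6353.
N = 2160/1.6353 = 1320.84.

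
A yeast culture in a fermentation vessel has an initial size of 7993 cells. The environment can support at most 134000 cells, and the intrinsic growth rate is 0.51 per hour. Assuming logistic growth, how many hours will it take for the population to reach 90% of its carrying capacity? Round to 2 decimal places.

A = (K − N₀)/N₀ = (134000 − 7993)/7993 = 15.765.
Solve 134000/(1 + 15.765·e^(−0.51t)) = 120600: 1 + 15.765·e^(−0.51t) = 1.1111, so e^(−0.51t) = 0.00704811.
−0.51·t = ln(0.00704811) = -4.955, so t = 4.955/0.51 = 9.7157.

9.72 hours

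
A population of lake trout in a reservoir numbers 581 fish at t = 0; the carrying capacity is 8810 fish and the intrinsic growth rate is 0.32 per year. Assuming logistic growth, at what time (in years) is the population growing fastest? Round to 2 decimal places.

8.28 years

Logistic growth is fastest at N = K/2 = 4405.
A = (K − N₀)/N₀ = 14.164. Set K/(1 + A·e^(−rt)) = K/2 → A·e^(−rt) = 1.
e^(−0.32t) = 1/14.164 = 0.070604, so t = ln(14.164)/0.32 = 2.6507/0.32 = 8.2833.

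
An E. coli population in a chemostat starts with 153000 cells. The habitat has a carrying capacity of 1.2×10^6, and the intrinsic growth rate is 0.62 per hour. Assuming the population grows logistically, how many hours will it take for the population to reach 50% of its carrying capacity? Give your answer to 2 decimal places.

3.10 hours

A = (K − N₀)/N₀ = (1.2×10^6 − 153000)/153000 = 6.8431.
Solve 1.2×10^6/(1 + 6.8431·e^(−0.62t)) = 600000: 1 + 6.8431·e^(−0.62t) = 2, so e^(−0.62t) = 0.146132.
−0.62·t = ln(0.146132) = -1.9232, so t = 1.9232/0.62 = 3.102.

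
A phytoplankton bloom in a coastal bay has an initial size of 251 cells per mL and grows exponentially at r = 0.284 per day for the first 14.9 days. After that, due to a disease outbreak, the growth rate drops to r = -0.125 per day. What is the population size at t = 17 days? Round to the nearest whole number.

Phase 1: N(14.9) = 251·e^(0.284×14.9) = 251·e^4.232 = 17275.6.
Phase 2 runs for 17 − 14.9 = 2.1 days at r = -0.125.
N(17) = 17275.6·e^(-0.125×2.1) = 17275.6·e^-0.2625 = 13287.2.

13287 cells per mL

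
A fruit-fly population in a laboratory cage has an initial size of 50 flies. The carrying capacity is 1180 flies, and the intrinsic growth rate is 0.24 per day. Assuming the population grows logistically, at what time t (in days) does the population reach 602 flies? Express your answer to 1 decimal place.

A = (K − N₀)/N₀ = (1180 − 50)/50 = 22.6.
Solve 1180/(1 + 22.6·e^(−0.24t)) = 602: 1 + 22.6·e^(−0.24t) = 1.9601, so e^(−0.24t) = 0.0424838.
−0.24·t = ln(0.0424838) = -3.1586, so t = 3.1586/0.24 = 13.161.

13.2 days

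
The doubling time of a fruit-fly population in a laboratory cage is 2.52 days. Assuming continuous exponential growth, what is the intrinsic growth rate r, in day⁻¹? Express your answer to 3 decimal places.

0.275 per day

r = ln(2)/t_d = 0.6931/2.52 = 0.27506.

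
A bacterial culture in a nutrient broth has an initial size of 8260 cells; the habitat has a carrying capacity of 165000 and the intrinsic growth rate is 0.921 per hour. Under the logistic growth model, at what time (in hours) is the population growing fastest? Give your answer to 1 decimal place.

3.2 hours

Logistic growth is fastest at N = K/2 = 82500.
A = (K − N₀)/N₀ = 18.976. Set K/(1 + A·e^(−rt)) = K/2 → A·e^(−rt) = 1.
e^(−0.921t) = 1/18.976 = 0.0526987, so t = ln(18.976)/0.921 = 2.9432/0.921 = 3.1956.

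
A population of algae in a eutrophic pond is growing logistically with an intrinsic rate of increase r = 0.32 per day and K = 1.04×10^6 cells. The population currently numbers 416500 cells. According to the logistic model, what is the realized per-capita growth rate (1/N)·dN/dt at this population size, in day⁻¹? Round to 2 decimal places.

0.19 per day

(1/N)·dN/dt = r(1 − N/K) = 0.32 × (1 − 416500/1.04×10^6).
= 0.32 × 0.59952 = 0.19185.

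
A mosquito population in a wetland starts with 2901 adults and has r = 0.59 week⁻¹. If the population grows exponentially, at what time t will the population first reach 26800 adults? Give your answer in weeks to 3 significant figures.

Set N₀·e^(rt) = 26800: e^(0.59·t) = 26800/2901 = 9.2382.
0.59·t = ln(9.2382) = 2.2233, so t = 2.2233/0.59 = 3.7684.

3.77 weeks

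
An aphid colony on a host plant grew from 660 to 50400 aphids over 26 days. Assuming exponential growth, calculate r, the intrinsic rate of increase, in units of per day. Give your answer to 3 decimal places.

From N(t) = N₀·e^(rt): e^(r·26) = 50400/660 = 76.364.
r·26 = ln(76.364) = 4.3355, so r = 4.3355/26 = 0.16675.

0.167 per day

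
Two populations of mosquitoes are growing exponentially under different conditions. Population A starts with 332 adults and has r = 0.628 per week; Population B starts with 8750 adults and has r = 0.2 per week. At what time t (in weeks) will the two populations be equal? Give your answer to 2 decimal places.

Set 332·e^(0.628t) = 8750·e^(0.2t).
e^((0.628 − 0.2)t) = 8750/332 → e^(0.428·t) = 26.355.
0.428·t = ln(26.355) = 3.2717, so t = 3.2717/0.428 = 7.6441.

7.64 weeks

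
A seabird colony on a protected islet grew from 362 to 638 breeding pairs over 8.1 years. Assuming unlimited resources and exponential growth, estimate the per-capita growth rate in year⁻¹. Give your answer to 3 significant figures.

0.0700 per year

From N(t) = N₀·e^(rt): e^(r·8.1) = 638/362 = 1.7624.
r·8.1 = ln(1.7624) = 0.56669, so r = 0.56669/8.1 = 0.069962.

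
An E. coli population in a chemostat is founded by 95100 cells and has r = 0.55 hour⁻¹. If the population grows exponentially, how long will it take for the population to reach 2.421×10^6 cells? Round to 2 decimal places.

Set N₀·e^(rt) = 2.421×10^6: e^(0.55·t) = 2.421×10^6/95100 = 25.457.
0.55·t = ln(25.457) = 3.237, so t = 3.237/0.55 = 5.8855.

5.89 hours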